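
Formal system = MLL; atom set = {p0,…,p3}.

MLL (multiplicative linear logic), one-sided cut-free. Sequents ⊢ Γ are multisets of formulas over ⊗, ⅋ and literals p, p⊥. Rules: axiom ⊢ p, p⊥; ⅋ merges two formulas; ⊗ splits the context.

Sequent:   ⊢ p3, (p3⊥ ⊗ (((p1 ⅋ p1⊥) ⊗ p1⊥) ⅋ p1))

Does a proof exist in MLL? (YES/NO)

Proof tree:
[⊗]  ⊢ p3, (p3⊥ ⊗ (((p1 ⅋ p1⊥) ⊗ p1⊥) ⅋ p1))
  [Ax]  ⊢ p3, p3⊥
  [⅋]  ⊢ (((p1 ⅋ p1⊥) ⊗ p1⊥) ⅋ p1)
    [⊗]  ⊢ p1, ((p1 ⅋ p1⊥) ⊗ p1⊥)
      [⅋]  ⊢ (p1 ⅋ p1⊥)
        [Ax]  ⊢ p1, p1⊥
      [Ax]  ⊢ p1, p1⊥

Result: YES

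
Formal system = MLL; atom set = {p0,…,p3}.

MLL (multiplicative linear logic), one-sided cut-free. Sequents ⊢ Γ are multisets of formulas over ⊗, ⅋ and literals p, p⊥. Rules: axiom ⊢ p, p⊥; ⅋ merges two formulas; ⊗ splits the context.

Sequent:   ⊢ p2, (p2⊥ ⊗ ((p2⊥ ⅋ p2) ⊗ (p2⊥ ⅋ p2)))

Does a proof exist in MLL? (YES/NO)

Proof tree:
[⊗]  ⊢ p2, (p2⊥ ⊗ ((p2⊥ ⅋ p2) ⊗ (p2⊥ ⅋ p2)))
  [Ax]  ⊢ p2, p2⊥
  [⊗]  ⊢ ((p2⊥ ⅋ p2) ⊗ (p2⊥ ⅋ p2))
    [⅋]  ⊢ (p2⊥ ⅋ p2)
      [Ax]  ⊢ p2, p2⊥
    [⅋]  ⊢ (p2⊥ ⅋ p2)
      [Ax]  ⊢ p2, p2⊥

Result: YES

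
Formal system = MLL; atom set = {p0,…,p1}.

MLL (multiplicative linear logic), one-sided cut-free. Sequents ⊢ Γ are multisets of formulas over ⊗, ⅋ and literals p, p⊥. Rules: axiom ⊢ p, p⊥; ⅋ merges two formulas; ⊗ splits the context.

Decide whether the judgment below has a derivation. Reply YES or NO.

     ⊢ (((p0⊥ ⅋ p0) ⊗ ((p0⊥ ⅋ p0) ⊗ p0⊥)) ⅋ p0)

Derivation trace:
[⅋]  ⊢ (((p0⊥ ⅋ p0) ⊗ ((p0⊥ ⅋ p0) ⊗ p0⊥)) ⅋ p0)
  [⊗]  ⊢ p0, ((p0⊥ ⅋ p0) ⊗ ((p0⊥ ⅋ p0) ⊗ p0⊥))
    [⅋]  ⊢ (p0⊥ ⅋ p0)
      [Ax]  ⊢ p0, p0⊥
    [⊗]  ⊢ p0, ((p0⊥ ⅋ p0) ⊗ p0⊥)
      [⅋]  ⊢ (p0⊥ ⅋ p0)
        [Ax]  ⊢ p0, p0⊥
      [Ax]  ⊢ p0, p0⊥

Result: YES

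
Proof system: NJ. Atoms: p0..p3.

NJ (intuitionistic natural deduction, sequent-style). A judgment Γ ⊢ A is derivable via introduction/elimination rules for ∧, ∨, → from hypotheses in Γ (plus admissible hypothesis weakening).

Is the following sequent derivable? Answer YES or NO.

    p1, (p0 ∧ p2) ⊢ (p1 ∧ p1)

Derivation (root first):
[Wk] p1, (p0 ∧ p2) ⊢ (p1 ∧ p1)
  [∧I] p1 ⊢ (p1 ∧ p1)
    [Ax] p1 ⊢ p1
    [Ax] p1 ⊢ p1

Result: YES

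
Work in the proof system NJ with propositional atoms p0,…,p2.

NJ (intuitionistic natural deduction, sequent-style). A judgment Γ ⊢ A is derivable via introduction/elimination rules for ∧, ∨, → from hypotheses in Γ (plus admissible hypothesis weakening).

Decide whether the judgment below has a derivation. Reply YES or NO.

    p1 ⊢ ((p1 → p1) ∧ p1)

Derivation (root first):
[∧I] p1 ⊢ ((p1 → p1) ∧ p1)
  [→I]  ⊢ (p1 → p1)
    [Ax] p1 ⊢ p1
  [Ax] p1 ⊢ p1

Result: YES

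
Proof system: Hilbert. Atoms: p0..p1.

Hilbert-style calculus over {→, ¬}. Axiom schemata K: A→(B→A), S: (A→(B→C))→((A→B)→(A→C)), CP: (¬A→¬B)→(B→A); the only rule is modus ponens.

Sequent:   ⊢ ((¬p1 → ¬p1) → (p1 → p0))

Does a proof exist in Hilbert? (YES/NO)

Enumerate valuations to refute Γ ⊢ Δ:
  v=00: Γ:[] Δ:[((¬p1 → ¬p1) → (p1 → p0))=T] refutes=False
  v=01: Γ:[] Δ:[((¬p1 → ¬p1) → (p1 → p0))=F] refutes=True  ← countermodel

Result: NO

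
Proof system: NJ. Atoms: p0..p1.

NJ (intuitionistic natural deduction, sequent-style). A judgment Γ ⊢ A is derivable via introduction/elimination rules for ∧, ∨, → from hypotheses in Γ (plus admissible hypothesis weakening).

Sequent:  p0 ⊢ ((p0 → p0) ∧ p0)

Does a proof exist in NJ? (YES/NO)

Proof tree:
[∧I] p0 ⊢ ((p0 → p0) ∧ p0)
  [→I]  ⊢ (p0 → p0)
    [Ax] p0 ⊢ p0
  [Ax] p0 ⊢ p0

Result: YES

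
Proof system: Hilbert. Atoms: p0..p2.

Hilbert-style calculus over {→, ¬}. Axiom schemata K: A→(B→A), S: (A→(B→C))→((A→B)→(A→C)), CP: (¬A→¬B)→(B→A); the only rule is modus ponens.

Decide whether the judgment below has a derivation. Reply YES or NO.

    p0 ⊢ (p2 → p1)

Enumerate valuations to refute Γ ⊢ Δ:
  v=000: Γ:[p0=F] Δ:[(p2 → p1)=T] refutes=False
  v=001: Γ:[p0=F] Δ:[(p2 → p1)=F] refutes=False
  v=010: Γ:[p0=F] Δ:[(p2 → p1)=T] refutes=False
  v=011: Γ:[p0=F] Δ:[(p2 → p1)=T] refutes=False
  v=100: Γ:[p0=T] Δ:[(p2 → p1)=T] refutes=False
  v=101: Γ:[p0=T] Δ:[(p2 → p1)=F] refutes=True  ← countermodel

Result: NO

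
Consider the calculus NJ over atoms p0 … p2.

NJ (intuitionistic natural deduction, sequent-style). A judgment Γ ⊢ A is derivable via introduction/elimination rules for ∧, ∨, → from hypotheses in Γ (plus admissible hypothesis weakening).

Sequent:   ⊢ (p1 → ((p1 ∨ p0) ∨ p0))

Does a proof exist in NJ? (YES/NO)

Proof tree:
[→I]  ⊢ (p1 → ((p1 ∨ p0) ∨ p0))
  [∨I₁] p1 ⊢ ((p1 ∨ p0) ∨ p0)
    [∨I₁] p1 ⊢ (p1 ∨ p0)
      [Ax] p1 ⊢ p1

Result: YES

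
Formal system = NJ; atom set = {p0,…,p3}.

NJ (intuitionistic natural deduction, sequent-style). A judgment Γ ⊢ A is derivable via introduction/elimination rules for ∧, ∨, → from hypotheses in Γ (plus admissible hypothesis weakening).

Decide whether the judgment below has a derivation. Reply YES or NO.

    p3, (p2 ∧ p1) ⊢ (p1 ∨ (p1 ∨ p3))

Derivation (root first):
[∨I₂] p3, (p2 ∧ p1) ⊢ (p1 ∨ (p1 ∨ p3))
  [∨I₂] p3, (p2 ∧ p1) ⊢ (p1 ∨ p3)
    [Wk] p3, (p2 ∧ p1) ⊢ p3
      [Ax] p3 ⊢ p3

Result: YES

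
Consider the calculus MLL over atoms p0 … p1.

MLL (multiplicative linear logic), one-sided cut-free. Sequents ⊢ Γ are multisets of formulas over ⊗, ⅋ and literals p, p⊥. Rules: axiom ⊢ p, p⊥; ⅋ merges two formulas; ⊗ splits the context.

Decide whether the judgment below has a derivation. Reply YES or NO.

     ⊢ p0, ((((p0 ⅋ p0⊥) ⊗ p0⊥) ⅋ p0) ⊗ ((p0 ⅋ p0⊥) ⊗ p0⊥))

Derivation trace:
[⊗]  ⊢ p0, ((((p0 ⅋ p0⊥) ⊗ p0⊥) ⅋ p0) ⊗ ((p0 ⅋ p0⊥) ⊗ p0⊥))
  [⅋]  ⊢ (((p0 ⅋ p0⊥) ⊗ p0⊥) ⅋ p0)
    [⊗]  ⊢ p0, ((p0 ⅋ p0⊥) ⊗ p0⊥)
      [⅋]  ⊢ (p0 ⅋ p0⊥)
        [Ax]  ⊢ p0, p0⊥
      [Ax]  ⊢ p0, p0⊥
  [⊗]  ⊢ p0, ((p0 ⅋ p0⊥) ⊗ p0⊥)
    [⅋]  ⊢ (p0 ⅋ p0⊥)
      [Ax]  ⊢ p0, p0⊥
    [Ax]  ⊢ p0, p0⊥

Result: YES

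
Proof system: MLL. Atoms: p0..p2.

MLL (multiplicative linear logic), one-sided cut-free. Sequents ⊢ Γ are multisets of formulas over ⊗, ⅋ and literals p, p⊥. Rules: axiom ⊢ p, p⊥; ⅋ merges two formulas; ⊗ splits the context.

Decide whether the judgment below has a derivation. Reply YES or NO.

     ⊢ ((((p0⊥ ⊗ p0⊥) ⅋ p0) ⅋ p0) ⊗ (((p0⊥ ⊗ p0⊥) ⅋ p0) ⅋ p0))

Proof tree:
[⊗]  ⊢ ((((p0⊥ ⊗ p0⊥) ⅋ p0) ⅋ p0) ⊗ (((p0⊥ ⊗ p0⊥) ⅋ p0) ⅋ p0))
  [⅋]  ⊢ (((p0⊥ ⊗ p0⊥) ⅋ p0) ⅋ p0)
    [⅋]  ⊢ p0, ((p0⊥ ⊗ p0⊥) ⅋ p0)
      [⊗]  ⊢ p0, p0, (p0⊥ ⊗ p0⊥)
        [Ax]  ⊢ p0, p0⊥
        [Ax]  ⊢ p0, p0⊥
  [⅋]  ⊢ (((p0⊥ ⊗ p0⊥) ⅋ p0) ⅋ p0)
    [⅋]  ⊢ p0, ((p0⊥ ⊗ p0⊥) ⅋ p0)
      [⊗]  ⊢ p0, p0, (p0⊥ ⊗ p0⊥)
        [Ax]  ⊢ p0, p0⊥
        [Ax]  ⊢ p0, p0⊥

Result: YES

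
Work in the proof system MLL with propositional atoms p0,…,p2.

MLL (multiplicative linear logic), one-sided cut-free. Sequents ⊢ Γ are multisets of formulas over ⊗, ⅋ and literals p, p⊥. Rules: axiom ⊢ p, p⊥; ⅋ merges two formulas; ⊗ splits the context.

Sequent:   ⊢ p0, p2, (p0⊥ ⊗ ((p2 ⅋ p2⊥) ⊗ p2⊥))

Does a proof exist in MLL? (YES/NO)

Proof tree:
[⊗]  ⊢ p0, p2, (p0⊥ ⊗ ((p2 ⅋ p2⊥) ⊗ p2⊥))
  [Ax]  ⊢ p0, p0⊥
  [⊗]  ⊢ p2, ((p2 ⅋ p2⊥) ⊗ p2⊥)
    [⅋]  ⊢ (p2 ⅋ p2⊥)
      [Ax]  ⊢ p2, p2⊥
    [Ax]  ⊢ p2, p2⊥

Result: YES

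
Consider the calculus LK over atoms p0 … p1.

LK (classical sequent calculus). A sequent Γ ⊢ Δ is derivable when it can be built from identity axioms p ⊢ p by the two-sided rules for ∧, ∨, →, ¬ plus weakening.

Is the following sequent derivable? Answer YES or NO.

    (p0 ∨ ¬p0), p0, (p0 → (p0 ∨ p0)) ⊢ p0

Derivation (root first):
[→L] (p0 ∨ ¬p0), p0, (p0 → (p0 ∨ p0)) ⊢ p0
  [WL] p0, (p0 ∨ ¬p0), p0 ⊢ p0
    [∨L] p0, (p0 ∨ ¬p0) ⊢ p0
      [Ax] p0 ⊢ p0
      [¬L] p0, ¬p0 ⊢ 
        [Ax] p0 ⊢ p0
  [∨L] (p0 ∨ p0) ⊢ p0
    [Ax] p0 ⊢ p0
    [Ax] p0 ⊢ p0

Result: YES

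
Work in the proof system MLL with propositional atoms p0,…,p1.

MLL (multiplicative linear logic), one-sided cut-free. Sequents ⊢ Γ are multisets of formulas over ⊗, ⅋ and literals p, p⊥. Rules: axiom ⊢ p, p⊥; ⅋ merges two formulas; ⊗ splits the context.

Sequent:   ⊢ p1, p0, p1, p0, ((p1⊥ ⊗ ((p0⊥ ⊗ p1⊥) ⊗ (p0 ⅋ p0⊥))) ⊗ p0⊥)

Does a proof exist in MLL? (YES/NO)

Derivation trace:
[⊗]  ⊢ p1, p0, p1, p0, ((p1⊥ ⊗ ((p0⊥ ⊗ p1⊥) ⊗ (p0 ⅋ p0⊥))) ⊗ p0⊥)
  [⊗]  ⊢ p1, p0, p1, (p1⊥ ⊗ ((p0⊥ ⊗ p1⊥) ⊗ (p0 ⅋ p0⊥)))
    [Ax]  ⊢ p1, p1⊥
    [⊗]  ⊢ p0, p1, ((p0⊥ ⊗ p1⊥) ⊗ (p0 ⅋ p0⊥))
      [⊗]  ⊢ p0, p1, (p0⊥ ⊗ p1⊥)
        [Ax]  ⊢ p0, p0⊥
        [Ax]  ⊢ p1, p1⊥
      [⅋]  ⊢ (p0 ⅋ p0⊥)
        [Ax]  ⊢ p0, p0⊥
  [Ax]  ⊢ p0, p0⊥

Result: YES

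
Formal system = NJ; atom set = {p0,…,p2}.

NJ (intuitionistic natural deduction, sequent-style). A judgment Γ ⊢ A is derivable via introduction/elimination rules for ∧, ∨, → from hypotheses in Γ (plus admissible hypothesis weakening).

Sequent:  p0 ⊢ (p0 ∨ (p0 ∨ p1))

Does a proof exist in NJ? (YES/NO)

Derivation (root first):
[∨I₂] p0 ⊢ (p0 ∨ (p0 ∨ p1))
  [∨I₁] p0 ⊢ (p0 ∨ p1)
    [Ax] p0 ⊢ p0

Result: YES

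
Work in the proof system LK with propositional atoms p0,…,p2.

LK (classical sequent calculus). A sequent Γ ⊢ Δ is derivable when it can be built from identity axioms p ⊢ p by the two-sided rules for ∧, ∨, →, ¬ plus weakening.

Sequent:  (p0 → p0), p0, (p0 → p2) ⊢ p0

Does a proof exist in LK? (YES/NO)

Derivation trace:
[→L] (p0 → p0), p0, (p0 → p2) ⊢ p0
  [→L] p0, (p0 → p0) ⊢ p0
    [Ax] p0 ⊢ p0
    [Ax] p0 ⊢ p0
  [WL] p0, p2 ⊢ p0
    [Ax] p0 ⊢ p0

Result: YES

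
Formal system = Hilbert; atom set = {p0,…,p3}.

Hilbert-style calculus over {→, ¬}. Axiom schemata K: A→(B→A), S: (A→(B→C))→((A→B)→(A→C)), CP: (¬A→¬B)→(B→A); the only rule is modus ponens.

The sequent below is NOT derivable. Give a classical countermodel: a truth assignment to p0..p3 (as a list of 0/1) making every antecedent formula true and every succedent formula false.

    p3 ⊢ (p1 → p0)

Search for a countermodel by truth-table:
  v=0000: Γ:[p3=F] Δ:[(p1 → p0)=T] refutes=False
  v=0001: Γ:[p3=T] Δ:[(p1 → p0)=T] refutes=False
  v=0010: Γ:[p3=F] Δ:[(p1 → p0)=T] refutes=False
  v=0011: Γ:[p3=T] Δ:[(p1 → p0)=T] refutes=False
  v=0100: Γ:[p3=F] Δ:[(p1 → p0)=F] refutes=False
  v=0101: Γ:[p3=T] Δ:[(p1 → p0)=F] refutes=True  ← countermodel

Result: [0, 1, 0, 1]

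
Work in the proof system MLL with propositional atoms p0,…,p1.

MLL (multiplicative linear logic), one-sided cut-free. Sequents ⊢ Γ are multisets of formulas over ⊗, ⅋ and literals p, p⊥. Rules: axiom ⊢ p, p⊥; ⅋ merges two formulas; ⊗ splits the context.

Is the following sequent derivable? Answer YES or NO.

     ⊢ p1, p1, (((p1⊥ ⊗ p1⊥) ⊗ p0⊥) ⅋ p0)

Derivation (root first):
[⅋]  ⊢ p1, p1, (((p1⊥ ⊗ p1⊥) ⊗ p0⊥) ⅋ p0)
  [⊗]  ⊢ p1, p1, p0, ((p1⊥ ⊗ p1⊥) ⊗ p0⊥)
    [⊗]  ⊢ p1, p1, (p1⊥ ⊗ p1⊥)
      [Ax]  ⊢ p1, p1⊥
      [Ax]  ⊢ p1, p1⊥
    [Ax]  ⊢ p0, p0⊥

Result: YES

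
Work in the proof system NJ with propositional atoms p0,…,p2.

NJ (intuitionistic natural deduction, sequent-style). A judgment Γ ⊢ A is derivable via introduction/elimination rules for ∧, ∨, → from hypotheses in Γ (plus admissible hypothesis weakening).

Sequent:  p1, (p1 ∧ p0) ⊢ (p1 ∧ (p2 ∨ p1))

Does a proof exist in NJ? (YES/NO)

Derivation (root first):
[∧I] p1, (p1 ∧ p0) ⊢ (p1 ∧ (p2 ∨ p1))
  [Ax] p1 ⊢ p1
  [Wk] p1, (p1 ∧ p0) ⊢ (p2 ∨ p1)
    [∨I₂] p1 ⊢ (p2 ∨ p1)
      [Ax] p1 ⊢ p1

Result: YES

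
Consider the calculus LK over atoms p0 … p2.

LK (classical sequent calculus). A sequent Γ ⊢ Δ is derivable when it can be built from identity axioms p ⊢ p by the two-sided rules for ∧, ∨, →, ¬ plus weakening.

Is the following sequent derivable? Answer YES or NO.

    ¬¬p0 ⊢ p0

Derivation (root first):
[¬L] ¬¬p0 ⊢ p0
  [¬R]  ⊢ p0, ¬p0
    [Ax] p0 ⊢ p0

Result: YES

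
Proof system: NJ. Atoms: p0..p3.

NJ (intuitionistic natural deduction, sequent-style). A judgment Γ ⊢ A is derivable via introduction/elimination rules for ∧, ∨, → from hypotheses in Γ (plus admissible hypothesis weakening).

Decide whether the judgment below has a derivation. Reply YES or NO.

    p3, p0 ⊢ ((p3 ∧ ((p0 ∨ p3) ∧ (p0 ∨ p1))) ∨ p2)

Derivation trace:
[∨I₁] p3, p0 ⊢ ((p3 ∧ ((p0 ∨ p3) ∧ (p0 ∨ p1))) ∨ p2)
  [∧I] p3, p0 ⊢ (p3 ∧ ((p0 ∨ p3) ∧ (p0 ∨ p1)))
    [Ax] p3 ⊢ p3
    [∧I] p0 ⊢ ((p0 ∨ p3) ∧ (p0 ∨ p1))
      [∨I₁] p0 ⊢ (p0 ∨ p3)
        [Ax] p0 ⊢ p0
      [∨I₁] p0 ⊢ (p0 ∨ p1)
        [Ax] p0 ⊢ p0

Result: YES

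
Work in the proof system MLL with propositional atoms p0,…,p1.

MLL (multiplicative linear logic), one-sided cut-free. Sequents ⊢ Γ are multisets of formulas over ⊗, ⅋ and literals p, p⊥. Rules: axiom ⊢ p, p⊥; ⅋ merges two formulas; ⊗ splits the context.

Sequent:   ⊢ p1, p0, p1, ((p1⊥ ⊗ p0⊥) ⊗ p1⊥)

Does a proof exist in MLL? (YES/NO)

Derivation (root first):
[⊗]  ⊢ p1, p0, p1, ((p1⊥ ⊗ p0⊥) ⊗ p1⊥)
  [⊗]  ⊢ p1, p0, (p1⊥ ⊗ p0⊥)
    [Ax]  ⊢ p1, p1⊥
    [Ax]  ⊢ p0, p0⊥
  [Ax]  ⊢ p1, p1⊥

Result: YES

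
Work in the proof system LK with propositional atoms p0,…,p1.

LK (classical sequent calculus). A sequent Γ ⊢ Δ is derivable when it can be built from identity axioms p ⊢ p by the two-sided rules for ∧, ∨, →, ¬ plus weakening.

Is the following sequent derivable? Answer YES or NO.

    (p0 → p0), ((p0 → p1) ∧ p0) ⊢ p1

Derivation trace:
[∧L] (p0 → p0), ((p0 → p1) ∧ p0) ⊢ p1
  [→L] (p0 → p0), p0, (p0 → p1) ⊢ p1
    [→L] p0, (p0 → p0) ⊢ p0
      [Ax] p0 ⊢ p0
      [Ax] p0 ⊢ p0
    [Ax] p1 ⊢ p1

Result: YES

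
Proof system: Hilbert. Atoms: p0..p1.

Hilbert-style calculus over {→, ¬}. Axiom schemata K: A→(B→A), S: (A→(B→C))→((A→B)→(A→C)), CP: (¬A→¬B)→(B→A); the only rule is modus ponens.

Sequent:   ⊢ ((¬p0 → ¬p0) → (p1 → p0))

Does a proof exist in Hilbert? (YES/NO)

Search for a countermodel by truth-table:
  v=00: Γ:[] Δ:[((¬p0 → ¬p0) → (p1 → p0))=T] refutes=False
  v=01: Γ:[] Δ:[((¬p0 → ¬p0) → (p1 → p0))=F] refutes=True  ← countermodel

Result: NO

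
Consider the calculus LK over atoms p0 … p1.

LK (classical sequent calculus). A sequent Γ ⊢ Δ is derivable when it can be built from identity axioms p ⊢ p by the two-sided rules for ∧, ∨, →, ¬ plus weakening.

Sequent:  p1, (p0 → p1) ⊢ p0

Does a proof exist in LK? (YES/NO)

Truth-table refutation:
  v=00: Γ:[p1=F, (p0 → p1)=T] Δ:[p0=F] refutes=False
  v=01: Γ:[p1=T, (p0 → p1)=T] Δ:[p0=F] refutes=True  ← countermodel

Result: NO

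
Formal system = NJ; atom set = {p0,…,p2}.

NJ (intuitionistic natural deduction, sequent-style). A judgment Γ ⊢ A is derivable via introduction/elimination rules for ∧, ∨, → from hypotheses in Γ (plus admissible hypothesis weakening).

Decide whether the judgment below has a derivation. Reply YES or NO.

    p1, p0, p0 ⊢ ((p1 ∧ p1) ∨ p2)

Derivation trace:
[∨I₁] p1, p0, p0 ⊢ ((p1 ∧ p1) ∨ p2)
  [Wk] p1, p0, p0 ⊢ (p1 ∧ p1)
    [∧I] p1, p0 ⊢ (p1 ∧ p1)
      [Ax] p1 ⊢ p1
      [Wk] p1, p0 ⊢ p1
        [Ax] p1 ⊢ p1

Result: YES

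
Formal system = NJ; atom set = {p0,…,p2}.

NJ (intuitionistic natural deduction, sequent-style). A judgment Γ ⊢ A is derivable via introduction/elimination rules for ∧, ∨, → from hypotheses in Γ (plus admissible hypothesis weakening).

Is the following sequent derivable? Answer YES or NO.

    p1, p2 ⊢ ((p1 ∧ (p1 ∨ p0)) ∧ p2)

Derivation (root first):
[∧I] p1, p2 ⊢ ((p1 ∧ (p1 ∨ p0)) ∧ p2)
  [Wk] p1, p1 ⊢ (p1 ∧ (p1 ∨ p0))
    [∧I] p1 ⊢ (p1 ∧ (p1 ∨ p0))
      [Ax] p1 ⊢ p1
      [∨I₁] p1 ⊢ (p1 ∨ p0)
        [Ax] p1 ⊢ p1
  [Ax] p2 ⊢ p2

Result: YES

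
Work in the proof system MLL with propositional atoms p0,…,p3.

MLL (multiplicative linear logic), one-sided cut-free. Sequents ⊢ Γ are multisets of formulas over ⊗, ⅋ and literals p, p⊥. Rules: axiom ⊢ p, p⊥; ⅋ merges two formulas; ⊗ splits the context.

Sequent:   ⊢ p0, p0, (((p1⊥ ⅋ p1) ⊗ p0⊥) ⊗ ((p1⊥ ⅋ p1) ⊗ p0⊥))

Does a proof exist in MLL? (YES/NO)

Proof tree:
[⊗]  ⊢ p0, p0, (((p1⊥ ⅋ p1) ⊗ p0⊥) ⊗ ((p1⊥ ⅋ p1) ⊗ p0⊥))
  [⊗]  ⊢ p0, ((p1⊥ ⅋ p1) ⊗ p0⊥)
    [⅋]  ⊢ (p1⊥ ⅋ p1)
      [Ax]  ⊢ p1, p1⊥
    [Ax]  ⊢ p0, p0⊥
  [⊗]  ⊢ p0, ((p1⊥ ⅋ p1) ⊗ p0⊥)
    [⅋]  ⊢ (p1⊥ ⅋ p1)
      [Ax]  ⊢ p1, p1⊥
    [Ax]  ⊢ p0, p0⊥

Result: YES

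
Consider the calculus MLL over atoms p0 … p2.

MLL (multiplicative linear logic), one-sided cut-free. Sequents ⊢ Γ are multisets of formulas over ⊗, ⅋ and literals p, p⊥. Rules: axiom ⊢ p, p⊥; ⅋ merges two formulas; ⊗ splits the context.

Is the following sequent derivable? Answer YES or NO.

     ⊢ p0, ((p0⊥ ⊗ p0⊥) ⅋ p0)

Derivation (root first):
[⅋]  ⊢ p0, ((p0⊥ ⊗ p0⊥) ⅋ p0)
  [⊗]  ⊢ p0, p0, (p0⊥ ⊗ p0⊥)
    [Ax]  ⊢ p0, p0⊥
    [Ax]  ⊢ p0, p0⊥

Result: YES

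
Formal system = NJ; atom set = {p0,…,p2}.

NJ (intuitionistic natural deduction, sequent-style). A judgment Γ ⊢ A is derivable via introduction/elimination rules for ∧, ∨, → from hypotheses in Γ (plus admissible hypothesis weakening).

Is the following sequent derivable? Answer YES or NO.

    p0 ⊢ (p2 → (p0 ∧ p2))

Derivation (root first):
[→I] p0 ⊢ (p2 → (p0 ∧ p2))
  [∧I] p2, p0 ⊢ (p0 ∧ p2)
    [Ax] p0 ⊢ p0
    [Ax] p2 ⊢ p2

Result: YES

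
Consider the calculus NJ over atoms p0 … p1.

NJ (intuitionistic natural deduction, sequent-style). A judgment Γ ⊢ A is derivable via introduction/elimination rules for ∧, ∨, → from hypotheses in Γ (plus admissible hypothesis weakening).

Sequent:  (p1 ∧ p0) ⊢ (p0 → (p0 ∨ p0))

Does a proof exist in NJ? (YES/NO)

Derivation (root first):
[→I] (p1 ∧ p0) ⊢ (p0 → (p0 ∨ p0))
  [∨I₁] p0, (p1 ∧ p0) ⊢ (p0 ∨ p0)
    [Wk] p0, (p1 ∧ p0) ⊢ p0
      [Ax] p0 ⊢ p0

Result: YES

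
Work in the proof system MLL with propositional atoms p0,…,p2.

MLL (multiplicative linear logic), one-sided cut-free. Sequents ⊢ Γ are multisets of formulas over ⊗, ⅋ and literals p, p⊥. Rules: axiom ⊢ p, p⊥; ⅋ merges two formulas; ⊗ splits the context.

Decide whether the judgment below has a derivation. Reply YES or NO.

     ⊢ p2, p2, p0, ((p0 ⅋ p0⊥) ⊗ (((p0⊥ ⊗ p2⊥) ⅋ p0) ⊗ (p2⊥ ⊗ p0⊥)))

Derivation trace:
[⊗]  ⊢ p2, p2, p0, ((p0 ⅋ p0⊥) ⊗ (((p0⊥ ⊗ p2⊥) ⅋ p0) ⊗ (p2⊥ ⊗ p0⊥)))
  [⅋]  ⊢ (p0 ⅋ p0⊥)
    [Ax]  ⊢ p0, p0⊥
  [⊗]  ⊢ p2, p2, p0, (((p0⊥ ⊗ p2⊥) ⅋ p0) ⊗ (p2⊥ ⊗ p0⊥))
    [⅋]  ⊢ p2, ((p0⊥ ⊗ p2⊥) ⅋ p0)
      [⊗]  ⊢ p0, p2, (p0⊥ ⊗ p2⊥)
        [Ax]  ⊢ p0, p0⊥
        [Ax]  ⊢ p2, p2⊥
    [⊗]  ⊢ p2, p0, (p2⊥ ⊗ p0⊥)
      [Ax]  ⊢ p2, p2⊥
      [Ax]  ⊢ p0, p0⊥

Result: YES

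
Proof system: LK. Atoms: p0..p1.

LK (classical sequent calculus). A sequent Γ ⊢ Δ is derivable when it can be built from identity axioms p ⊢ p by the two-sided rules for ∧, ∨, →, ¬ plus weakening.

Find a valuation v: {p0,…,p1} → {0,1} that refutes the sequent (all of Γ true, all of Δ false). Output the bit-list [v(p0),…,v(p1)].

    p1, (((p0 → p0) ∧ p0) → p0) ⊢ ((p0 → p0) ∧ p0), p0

Search for a countermodel by truth-table:
  v=00: Γ:[p1=F, (((p0 → p0) ∧ p0) → p0)=T] Δ:[((p0 → p0) ∧ p0)=F, p0=F] refutes=False
  v=01: Γ:[p1=T, (((p0 → p0) ∧ p0) → p0)=T] Δ:[((p0 → p0) ∧ p0)=F, p0=F] refutes=True  ← countermodel

Result: [0, 1]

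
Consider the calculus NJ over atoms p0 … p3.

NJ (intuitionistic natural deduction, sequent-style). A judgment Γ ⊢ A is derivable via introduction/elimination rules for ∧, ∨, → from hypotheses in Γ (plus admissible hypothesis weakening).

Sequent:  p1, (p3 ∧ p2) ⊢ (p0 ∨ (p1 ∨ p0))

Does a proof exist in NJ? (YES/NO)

Derivation (root first):
[∨I₂] p1, (p3 ∧ p2) ⊢ (p0 ∨ (p1 ∨ p0))
  [∨I₁] p1, (p3 ∧ p2) ⊢ (p1 ∨ p0)
    [Wk] p1, (p3 ∧ p2) ⊢ p1
      [Ax] p1 ⊢ p1

Result: YES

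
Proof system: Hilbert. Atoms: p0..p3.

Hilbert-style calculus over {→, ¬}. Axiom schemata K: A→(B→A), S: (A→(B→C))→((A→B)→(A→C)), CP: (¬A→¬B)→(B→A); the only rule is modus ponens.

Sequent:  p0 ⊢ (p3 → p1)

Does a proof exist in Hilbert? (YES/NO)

Enumerate valuations to refute Γ ⊢ Δ:
  v=0000: Γ:[p0=F] Δ:[(p3 → p1)=T] refutes=False
  v=0001: Γ:[p0=F] Δ:[(p3 → p1)=F] refutes=False
  v=0010: Γ:[p0=F] Δ:[(p3 → p1)=T] refutes=False
  v=0011: Γ:[p0=F] Δ:[(p3 → p1)=F] refutes=False
  v=0100: Γ:[p0=F] Δ:[(p3 → p1)=T] refutes=False
  v=0101: Γ:[p0=F] Δ:[(p3 → p1)=T] refutes=False
  v=0110: Γ:[p0=F] Δ:[(p3 → p1)=T] refutes=False
  v=0111: Γ:[p0=F] Δ:[(p3 → p1)=T] refutes=False
  v=1000: Γ:[p0=T] Δ:[(p3 → p1)=T] refutes=False
  v=1001: Γ:[p0=T] Δ:[(p3 → p1)=F] refutes=True  ← countermodel

Result: NO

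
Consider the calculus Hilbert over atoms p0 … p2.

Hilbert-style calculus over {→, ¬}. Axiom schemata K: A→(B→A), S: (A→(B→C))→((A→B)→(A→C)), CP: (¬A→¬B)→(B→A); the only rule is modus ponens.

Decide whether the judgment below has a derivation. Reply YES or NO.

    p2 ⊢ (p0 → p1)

Enumerate valuations to refute Γ ⊢ Δ:
  v=000: Γ:[p2=F] Δ:[(p0 → p1)=T] refutes=False
  v=001: Γ:[p2=T] Δ:[(p0 → p1)=T] refutes=False
  v=010: Γ:[p2=F] Δ:[(p0 → p1)=T] refutes=False
  v=011: Γ:[p2=T] Δ:[(p0 → p1)=T] refutes=False
  v=100: Γ:[p2=F] Δ:[(p0 → p1)=F] refutes=False
  v=101: Γ:[p2=T] Δ:[(p0 → p1)=F] refutes=True  ← countermodel

Result: NO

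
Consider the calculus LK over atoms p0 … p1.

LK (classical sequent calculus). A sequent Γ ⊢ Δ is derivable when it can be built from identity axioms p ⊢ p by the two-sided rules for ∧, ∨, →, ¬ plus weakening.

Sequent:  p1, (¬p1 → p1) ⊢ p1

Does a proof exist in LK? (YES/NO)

Derivation (root first):
[→L] p1, (¬p1 → p1) ⊢ p1
  [¬R] p1 ⊢ p1, ¬p1
    [WL] p1, p1 ⊢ p1
      [Ax] p1 ⊢ p1
  [WL] p1, p1 ⊢ p1
    [Ax] p1 ⊢ p1

Result: YES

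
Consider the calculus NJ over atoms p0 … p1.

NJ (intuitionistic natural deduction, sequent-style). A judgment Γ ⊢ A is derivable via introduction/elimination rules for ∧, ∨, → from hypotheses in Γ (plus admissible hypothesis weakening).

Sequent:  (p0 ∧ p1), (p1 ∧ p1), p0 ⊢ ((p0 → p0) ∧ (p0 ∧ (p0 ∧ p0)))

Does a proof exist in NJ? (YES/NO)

Proof tree:
[∧I] (p0 ∧ p1), (p1 ∧ p1), p0 ⊢ ((p0 → p0) ∧ (p0 ∧ (p0 ∧ p0)))
  [→I] (p0 ∧ p1), (p1 ∧ p1) ⊢ (p0 → p0)
    [Wk] p0, (p0 ∧ p1), (p1 ∧ p1) ⊢ p0
      [Wk] p0, (p0 ∧ p1) ⊢ p0
        [Ax] p0 ⊢ p0
  [∧I] (p0 ∧ p1), p0 ⊢ (p0 ∧ (p0 ∧ p0))
    [Ax] p0 ⊢ p0
    [∧I] (p0 ∧ p1), p0 ⊢ (p0 ∧ p0)
      [Wk] p0, (p0 ∧ p1) ⊢ p0
        [Ax] p0 ⊢ p0
      [Wk] p0, (p0 ∧ p1) ⊢ p0
        [Ax] p0 ⊢ p0

Result: YES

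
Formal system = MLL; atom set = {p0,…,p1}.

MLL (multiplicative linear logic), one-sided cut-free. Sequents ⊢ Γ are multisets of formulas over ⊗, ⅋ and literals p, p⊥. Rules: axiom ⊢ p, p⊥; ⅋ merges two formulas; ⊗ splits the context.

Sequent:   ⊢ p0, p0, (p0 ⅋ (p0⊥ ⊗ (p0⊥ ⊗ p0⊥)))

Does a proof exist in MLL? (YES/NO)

Derivation (root first):
[⅋]  ⊢ p0, p0, (p0 ⅋ (p0⊥ ⊗ (p0⊥ ⊗ p0⊥)))
  [⊗]  ⊢ p0, p0, p0, (p0⊥ ⊗ (p0⊥ ⊗ p0⊥))
    [Ax]  ⊢ p0, p0⊥
    [⊗]  ⊢ p0, p0, (p0⊥ ⊗ p0⊥)
      [Ax]  ⊢ p0, p0⊥
      [Ax]  ⊢ p0, p0⊥

Result: YES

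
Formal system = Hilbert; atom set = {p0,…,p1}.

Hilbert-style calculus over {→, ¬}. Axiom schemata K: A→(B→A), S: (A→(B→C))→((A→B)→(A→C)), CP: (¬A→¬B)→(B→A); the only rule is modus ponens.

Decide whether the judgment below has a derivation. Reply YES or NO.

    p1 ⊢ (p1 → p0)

Truth-table refutation:
  v=00: Γ:[p1=F] Δ:[(p1 → p0)=T] refutes=False
  v=01: Γ:[p1=T] Δ:[(p1 → p0)=F] refutes=True  ← countermodel

Result: NO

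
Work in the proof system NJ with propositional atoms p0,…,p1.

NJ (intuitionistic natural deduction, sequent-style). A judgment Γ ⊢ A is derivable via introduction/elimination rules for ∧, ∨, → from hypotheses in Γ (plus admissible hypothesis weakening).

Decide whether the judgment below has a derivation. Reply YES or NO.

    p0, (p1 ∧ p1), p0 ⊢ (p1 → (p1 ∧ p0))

Derivation (root first):
[Wk] p0, (p1 ∧ p1), p0 ⊢ (p1 → (p1 ∧ p0))
  [Wk] p0, (p1 ∧ p1) ⊢ (p1 → (p1 ∧ p0))
    [→I] p0 ⊢ (p1 → (p1 ∧ p0))
      [∧I] p1, p0 ⊢ (p1 ∧ p0)
        [Ax] p1 ⊢ p1
        [Ax] p0 ⊢ p0

Result: YES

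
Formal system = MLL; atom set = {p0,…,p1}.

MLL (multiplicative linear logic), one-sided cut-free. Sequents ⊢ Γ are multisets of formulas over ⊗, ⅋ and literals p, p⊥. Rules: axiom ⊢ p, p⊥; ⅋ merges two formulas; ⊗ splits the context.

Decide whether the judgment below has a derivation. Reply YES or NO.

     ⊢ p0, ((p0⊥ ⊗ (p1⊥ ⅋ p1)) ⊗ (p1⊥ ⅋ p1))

Derivation trace:
[⊗]  ⊢ p0, ((p0⊥ ⊗ (p1⊥ ⅋ p1)) ⊗ (p1⊥ ⅋ p1))
  [⊗]  ⊢ p0, (p0⊥ ⊗ (p1⊥ ⅋ p1))
    [Ax]  ⊢ p0, p0⊥
    [⅋]  ⊢ (p1⊥ ⅋ p1)
      [Ax]  ⊢ p1, p1⊥
  [⅋]  ⊢ (p1⊥ ⅋ p1)
    [Ax]  ⊢ p1, p1⊥

Result: YES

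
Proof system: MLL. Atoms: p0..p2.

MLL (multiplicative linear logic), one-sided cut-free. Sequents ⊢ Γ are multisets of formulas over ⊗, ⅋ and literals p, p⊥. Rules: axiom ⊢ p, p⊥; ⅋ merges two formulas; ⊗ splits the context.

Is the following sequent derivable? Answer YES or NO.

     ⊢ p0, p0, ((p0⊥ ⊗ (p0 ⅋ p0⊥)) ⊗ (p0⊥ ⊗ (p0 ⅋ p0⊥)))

Derivation (root first):
[⊗]  ⊢ p0, p0, ((p0⊥ ⊗ (p0 ⅋ p0⊥)) ⊗ (p0⊥ ⊗ (p0 ⅋ p0⊥)))
  [⊗]  ⊢ p0, (p0⊥ ⊗ (p0 ⅋ p0⊥))
    [Ax]  ⊢ p0, p0⊥
    [⅋]  ⊢ (p0 ⅋ p0⊥)
      [Ax]  ⊢ p0, p0⊥
  [⊗]  ⊢ p0, (p0⊥ ⊗ (p0 ⅋ p0⊥))
    [Ax]  ⊢ p0, p0⊥
    [⅋]  ⊢ (p0 ⅋ p0⊥)
      [Ax]  ⊢ p0, p0⊥

Result: YES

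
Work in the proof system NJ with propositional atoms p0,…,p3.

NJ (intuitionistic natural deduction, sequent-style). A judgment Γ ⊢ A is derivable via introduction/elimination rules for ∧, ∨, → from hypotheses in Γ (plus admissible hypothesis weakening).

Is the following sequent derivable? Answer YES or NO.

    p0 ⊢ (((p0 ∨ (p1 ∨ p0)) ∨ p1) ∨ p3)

Derivation (root first):
[∨I₁] p0 ⊢ (((p0 ∨ (p1 ∨ p0)) ∨ p1) ∨ p3)
  [∨I₁] p0 ⊢ ((p0 ∨ (p1 ∨ p0)) ∨ p1)
    [∨I₂] p0 ⊢ (p0 ∨ (p1 ∨ p0))
      [∨I₂] p0 ⊢ (p1 ∨ p0)
        [Ax] p0 ⊢ p0

Result: YES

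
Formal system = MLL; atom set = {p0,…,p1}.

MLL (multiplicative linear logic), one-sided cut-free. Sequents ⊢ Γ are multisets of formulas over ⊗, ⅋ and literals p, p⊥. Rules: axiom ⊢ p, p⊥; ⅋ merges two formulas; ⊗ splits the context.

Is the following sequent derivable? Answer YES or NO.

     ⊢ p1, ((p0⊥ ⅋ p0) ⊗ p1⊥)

Derivation trace:
[⊗]  ⊢ p1, ((p0⊥ ⅋ p0) ⊗ p1⊥)
  [⅋]  ⊢ (p0⊥ ⅋ p0)
    [Ax]  ⊢ p0, p0⊥
  [Ax]  ⊢ p1, p1⊥

Result: YES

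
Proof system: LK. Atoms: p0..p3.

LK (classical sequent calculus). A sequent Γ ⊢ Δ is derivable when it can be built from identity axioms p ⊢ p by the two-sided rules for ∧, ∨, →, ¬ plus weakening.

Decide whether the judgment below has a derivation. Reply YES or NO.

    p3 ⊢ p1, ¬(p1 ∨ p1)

Derivation (root first):
[WL] p3 ⊢ p1, ¬(p1 ∨ p1)
  [¬R]  ⊢ p1, ¬(p1 ∨ p1)
    [∨L] (p1 ∨ p1) ⊢ p1
      [Ax] p1 ⊢ p1
      [Ax] p1 ⊢ p1

Result: YES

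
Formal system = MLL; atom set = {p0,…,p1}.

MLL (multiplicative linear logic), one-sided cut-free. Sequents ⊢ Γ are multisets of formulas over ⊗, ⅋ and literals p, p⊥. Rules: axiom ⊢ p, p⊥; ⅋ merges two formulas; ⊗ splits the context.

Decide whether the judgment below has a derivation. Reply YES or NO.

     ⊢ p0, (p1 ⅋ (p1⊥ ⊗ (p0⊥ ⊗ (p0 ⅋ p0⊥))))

Proof tree:
[⅋]  ⊢ p0, (p1 ⅋ (p1⊥ ⊗ (p0⊥ ⊗ (p0 ⅋ p0⊥))))
  [⊗]  ⊢ p1, p0, (p1⊥ ⊗ (p0⊥ ⊗ (p0 ⅋ p0⊥)))
    [Ax]  ⊢ p1, p1⊥
    [⊗]  ⊢ p0, (p0⊥ ⊗ (p0 ⅋ p0⊥))
      [Ax]  ⊢ p0, p0⊥
      [⅋]  ⊢ (p0 ⅋ p0⊥)
        [Ax]  ⊢ p0, p0⊥

Result: YES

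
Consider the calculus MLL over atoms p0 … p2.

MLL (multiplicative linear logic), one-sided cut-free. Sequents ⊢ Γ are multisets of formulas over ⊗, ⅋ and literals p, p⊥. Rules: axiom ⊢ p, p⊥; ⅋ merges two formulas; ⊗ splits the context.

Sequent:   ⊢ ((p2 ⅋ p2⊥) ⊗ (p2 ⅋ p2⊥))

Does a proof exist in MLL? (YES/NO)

Derivation (root first):
[⊗]  ⊢ ((p2 ⅋ p2⊥) ⊗ (p2 ⅋ p2⊥))
  [⅋]  ⊢ (p2 ⅋ p2⊥)
    [Ax]  ⊢ p2, p2⊥
  [⅋]  ⊢ (p2 ⅋ p2⊥)
    [Ax]  ⊢ p2, p2⊥

Result: YES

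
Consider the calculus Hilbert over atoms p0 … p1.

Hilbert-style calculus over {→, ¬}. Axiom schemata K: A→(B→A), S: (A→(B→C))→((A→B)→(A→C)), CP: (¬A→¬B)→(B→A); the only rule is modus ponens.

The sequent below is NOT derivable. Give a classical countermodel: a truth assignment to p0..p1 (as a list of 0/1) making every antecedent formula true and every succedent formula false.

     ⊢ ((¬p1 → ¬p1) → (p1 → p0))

Search for a countermodel by truth-table:
  v=00: Γ:[] Δ:[((¬p1 → ¬p1) → (p1 → p0))=T] refutes=False
  v=01: Γ:[] Δ:[((¬p1 → ¬p1) → (p1 → p0))=F] refutes=True  ← countermodel

Result: [0, 1]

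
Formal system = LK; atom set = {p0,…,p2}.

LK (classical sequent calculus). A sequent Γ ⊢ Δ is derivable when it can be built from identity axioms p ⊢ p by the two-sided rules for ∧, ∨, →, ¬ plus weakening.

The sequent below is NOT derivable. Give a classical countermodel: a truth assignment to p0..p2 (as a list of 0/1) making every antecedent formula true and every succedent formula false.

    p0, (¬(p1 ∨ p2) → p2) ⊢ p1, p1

Truth-table refutation:
  v=000: Γ:[p0=F, (¬(p1 ∨ p2) → p2)=F] Δ:[p1=F, p1=F] refutes=False
  v=001: Γ:[p0=F, (¬(p1 ∨ p2) → p2)=T] Δ:[p1=F, p1=F] refutes=False
  v=010: Γ:[p0=F, (¬(p1 ∨ p2) → p2)=T] Δ:[p1=T, p1=T] refutes=False
  v=011: Γ:[p0=F, (¬(p1 ∨ p2) → p2)=T] Δ:[p1=T, p1=T] refutes=False
  v=100: Γ:[p0=T, (¬(p1 ∨ p2) → p2)=F] Δ:[p1=F, p1=F] refutes=False
  v=101: Γ:[p0=T, (¬(p1 ∨ p2) → p2)=T] Δ:[p1=F, p1=F] refutes=True  ← countermodel

Result: [1, 0, 1]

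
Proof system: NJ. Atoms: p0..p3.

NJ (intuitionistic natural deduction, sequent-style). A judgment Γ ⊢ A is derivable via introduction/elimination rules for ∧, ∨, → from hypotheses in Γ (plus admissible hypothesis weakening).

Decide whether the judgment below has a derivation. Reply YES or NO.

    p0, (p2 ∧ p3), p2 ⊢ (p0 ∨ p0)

Proof tree:
[∨I₁] p0, (p2 ∧ p3), p2 ⊢ (p0 ∨ p0)
  [Wk] p0, (p2 ∧ p3), p2 ⊢ p0
    [Wk] p0, (p2 ∧ p3) ⊢ p0
      [Ax] p0 ⊢ p0

Result: YES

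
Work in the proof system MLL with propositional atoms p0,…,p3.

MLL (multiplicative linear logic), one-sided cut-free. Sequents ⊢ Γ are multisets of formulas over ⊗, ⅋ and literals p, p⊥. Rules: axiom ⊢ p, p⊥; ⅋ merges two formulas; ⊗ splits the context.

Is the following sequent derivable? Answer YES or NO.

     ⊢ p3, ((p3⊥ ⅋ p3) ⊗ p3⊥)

Derivation trace:
[⊗]  ⊢ p3, ((p3⊥ ⅋ p3) ⊗ p3⊥)
  [⅋]  ⊢ (p3⊥ ⅋ p3)
    [Ax]  ⊢ p3, p3⊥
  [Ax]  ⊢ p3, p3⊥

Result: YES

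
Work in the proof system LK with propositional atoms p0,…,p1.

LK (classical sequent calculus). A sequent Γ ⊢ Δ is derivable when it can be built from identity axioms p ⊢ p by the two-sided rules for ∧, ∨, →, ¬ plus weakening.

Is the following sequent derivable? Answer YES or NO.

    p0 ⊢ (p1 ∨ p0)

Derivation (root first):
[∨R] p0 ⊢ (p1 ∨ p0)
  [WR] p0 ⊢ p0, p1
    [Ax] p0 ⊢ p0

Result: YES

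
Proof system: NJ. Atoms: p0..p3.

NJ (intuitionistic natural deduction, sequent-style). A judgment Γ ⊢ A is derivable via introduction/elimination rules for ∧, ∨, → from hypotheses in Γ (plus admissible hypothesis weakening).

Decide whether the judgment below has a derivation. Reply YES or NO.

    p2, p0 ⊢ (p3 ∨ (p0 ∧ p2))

Proof tree:
[∨I₂] p2, p0 ⊢ (p3 ∨ (p0 ∧ p2))
  [∧I] p2, p0 ⊢ (p0 ∧ p2)
    [Ax] p0 ⊢ p0
    [Wk] p2, p2 ⊢ p2
      [Ax] p2 ⊢ p2

Result: YES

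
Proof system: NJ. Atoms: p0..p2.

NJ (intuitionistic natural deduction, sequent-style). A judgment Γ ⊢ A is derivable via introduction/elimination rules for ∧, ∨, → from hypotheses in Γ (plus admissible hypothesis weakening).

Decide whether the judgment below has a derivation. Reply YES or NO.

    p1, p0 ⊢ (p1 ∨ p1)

Derivation trace:
[Wk] p1, p0 ⊢ (p1 ∨ p1)
  [∨I₂] p1 ⊢ (p1 ∨ p1)
    [Ax] p1 ⊢ p1

Result: YES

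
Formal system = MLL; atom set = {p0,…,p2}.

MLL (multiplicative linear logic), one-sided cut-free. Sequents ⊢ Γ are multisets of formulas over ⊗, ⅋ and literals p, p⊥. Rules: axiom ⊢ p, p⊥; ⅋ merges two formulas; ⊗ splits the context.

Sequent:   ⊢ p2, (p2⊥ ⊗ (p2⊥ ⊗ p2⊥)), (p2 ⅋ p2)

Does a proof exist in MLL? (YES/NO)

Derivation (root first):
[⅋]  ⊢ p2, (p2⊥ ⊗ (p2⊥ ⊗ p2⊥)), (p2 ⅋ p2)
  [⊗]  ⊢ p2, p2, p2, (p2⊥ ⊗ (p2⊥ ⊗ p2⊥))
    [Ax]  ⊢ p2, p2⊥
    [⊗]  ⊢ p2, p2, (p2⊥ ⊗ p2⊥)
      [Ax]  ⊢ p2, p2⊥
      [Ax]  ⊢ p2, p2⊥

Result: YES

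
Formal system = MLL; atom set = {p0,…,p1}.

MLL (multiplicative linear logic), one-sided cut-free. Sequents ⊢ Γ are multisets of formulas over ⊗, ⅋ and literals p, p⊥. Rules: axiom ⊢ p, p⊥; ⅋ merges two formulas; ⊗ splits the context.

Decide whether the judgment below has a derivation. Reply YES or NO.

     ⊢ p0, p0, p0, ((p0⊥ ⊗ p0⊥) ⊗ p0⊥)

Derivation (root first):
[⊗]  ⊢ p0, p0, p0, ((p0⊥ ⊗ p0⊥) ⊗ p0⊥)
  [⊗]  ⊢ p0, p0, (p0⊥ ⊗ p0⊥)
    [Ax]  ⊢ p0, p0⊥
    [Ax]  ⊢ p0, p0⊥
  [Ax]  ⊢ p0, p0⊥

Result: YES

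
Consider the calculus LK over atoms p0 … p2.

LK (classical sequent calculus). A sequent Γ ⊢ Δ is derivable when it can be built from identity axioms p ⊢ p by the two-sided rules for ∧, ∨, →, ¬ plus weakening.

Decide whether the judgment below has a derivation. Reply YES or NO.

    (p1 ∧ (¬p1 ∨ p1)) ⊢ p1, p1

Proof tree:
[WR] (p1 ∧ (¬p1 ∨ p1)) ⊢ p1, p1
  [∧L] (p1 ∧ (¬p1 ∨ p1)) ⊢ p1
    [∨L] p1, (¬p1 ∨ p1) ⊢ p1
      [¬L] p1, ¬p1 ⊢ 
        [Ax] p1 ⊢ p1
      [Ax] p1 ⊢ p1

Result: YES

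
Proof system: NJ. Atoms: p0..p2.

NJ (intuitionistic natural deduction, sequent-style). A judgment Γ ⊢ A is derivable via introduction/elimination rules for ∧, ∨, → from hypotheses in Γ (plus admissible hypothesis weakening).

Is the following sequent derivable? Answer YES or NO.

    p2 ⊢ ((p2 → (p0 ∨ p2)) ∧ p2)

Derivation (root first):
[∧I] p2 ⊢ ((p2 → (p0 ∨ p2)) ∧ p2)
  [→I]  ⊢ (p2 → (p0 ∨ p2))
    [∨I₂] p2 ⊢ (p0 ∨ p2)
      [Ax] p2 ⊢ p2
  [Ax] p2 ⊢ p2

Result: YES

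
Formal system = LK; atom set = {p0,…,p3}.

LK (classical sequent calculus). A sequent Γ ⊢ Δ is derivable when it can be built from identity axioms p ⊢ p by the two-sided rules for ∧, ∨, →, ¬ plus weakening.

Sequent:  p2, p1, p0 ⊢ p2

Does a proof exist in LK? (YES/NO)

Derivation (root first):
[WL] p2, p1, p0 ⊢ p2
  [WL] p2, p1 ⊢ p2
    [Ax] p2 ⊢ p2

Result: YES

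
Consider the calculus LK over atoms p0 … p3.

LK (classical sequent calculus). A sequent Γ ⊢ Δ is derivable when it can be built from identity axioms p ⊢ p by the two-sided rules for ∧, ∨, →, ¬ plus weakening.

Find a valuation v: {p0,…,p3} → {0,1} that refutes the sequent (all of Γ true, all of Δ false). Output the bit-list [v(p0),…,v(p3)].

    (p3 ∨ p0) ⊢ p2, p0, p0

Truth-table refutation:
  v=0000: Γ:[(p3 ∨ p0)=F] Δ:[p2=F, p0=F, p0=F] refutes=False
  v=0001: Γ:[(p3 ∨ p0)=T] Δ:[p2=F, p0=F, p0=F] refutes=True  ← countermodel

Result: [0, 0, 0, 1]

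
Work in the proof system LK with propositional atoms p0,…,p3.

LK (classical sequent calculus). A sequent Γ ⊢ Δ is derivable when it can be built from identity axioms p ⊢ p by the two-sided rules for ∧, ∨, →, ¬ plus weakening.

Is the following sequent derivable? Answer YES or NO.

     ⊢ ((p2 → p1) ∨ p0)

Enumerate valuations to refute Γ ⊢ Δ:
  v=0000: Γ:[] Δ:[((p2 → p1) ∨ p0)=T] refutes=False
  v=0001: Γ:[] Δ:[((p2 → p1) ∨ p0)=T] refutes=False
  v=0010: Γ:[] Δ:[((p2 → p1) ∨ p0)=F] refutes=True  ← countermodel

Result: NO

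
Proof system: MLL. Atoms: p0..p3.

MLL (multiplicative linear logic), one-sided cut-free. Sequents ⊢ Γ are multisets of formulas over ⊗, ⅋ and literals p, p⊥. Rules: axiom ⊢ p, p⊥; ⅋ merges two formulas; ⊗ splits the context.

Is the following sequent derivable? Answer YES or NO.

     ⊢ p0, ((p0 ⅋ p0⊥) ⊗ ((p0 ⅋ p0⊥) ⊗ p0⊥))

Derivation (root first):
[⊗]  ⊢ p0, ((p0 ⅋ p0⊥) ⊗ ((p0 ⅋ p0⊥) ⊗ p0⊥))
  [⅋]  ⊢ (p0 ⅋ p0⊥)
    [Ax]  ⊢ p0, p0⊥
  [⊗]  ⊢ p0, ((p0 ⅋ p0⊥) ⊗ p0⊥)
    [⅋]  ⊢ (p0 ⅋ p0⊥)
      [Ax]  ⊢ p0, p0⊥
    [Ax]  ⊢ p0, p0⊥

Result: YES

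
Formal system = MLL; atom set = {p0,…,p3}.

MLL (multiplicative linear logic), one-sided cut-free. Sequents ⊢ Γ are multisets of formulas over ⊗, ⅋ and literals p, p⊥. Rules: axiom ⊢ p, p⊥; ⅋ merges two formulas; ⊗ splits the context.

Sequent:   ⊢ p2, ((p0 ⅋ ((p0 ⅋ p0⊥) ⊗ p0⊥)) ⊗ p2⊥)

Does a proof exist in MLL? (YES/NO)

Derivation (root first):
[⊗]  ⊢ p2, ((p0 ⅋ ((p0 ⅋ p0⊥) ⊗ p0⊥)) ⊗ p2⊥)
  [⅋]  ⊢ (p0 ⅋ ((p0 ⅋ p0⊥) ⊗ p0⊥))
    [⊗]  ⊢ p0, ((p0 ⅋ p0⊥) ⊗ p0⊥)
      [⅋]  ⊢ (p0 ⅋ p0⊥)
        [Ax]  ⊢ p0, p0⊥
      [Ax]  ⊢ p0, p0⊥
  [Ax]  ⊢ p2, p2⊥

Result: YES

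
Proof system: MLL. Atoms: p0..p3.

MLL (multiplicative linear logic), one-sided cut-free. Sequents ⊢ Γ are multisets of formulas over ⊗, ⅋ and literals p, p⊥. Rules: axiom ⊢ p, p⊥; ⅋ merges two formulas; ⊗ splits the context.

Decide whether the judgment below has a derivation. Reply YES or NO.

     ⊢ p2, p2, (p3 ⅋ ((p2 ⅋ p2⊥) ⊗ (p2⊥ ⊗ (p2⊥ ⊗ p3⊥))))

Derivation trace:
[⅋]  ⊢ p2, p2, (p3 ⅋ ((p2 ⅋ p2⊥) ⊗ (p2⊥ ⊗ (p2⊥ ⊗ p3⊥))))
  [⊗]  ⊢ p2, p2, p3, ((p2 ⅋ p2⊥) ⊗ (p2⊥ ⊗ (p2⊥ ⊗ p3⊥)))
    [⅋]  ⊢ (p2 ⅋ p2⊥)
      [Ax]  ⊢ p2, p2⊥
    [⊗]  ⊢ p2, p2, p3, (p2⊥ ⊗ (p2⊥ ⊗ p3⊥))
      [Ax]  ⊢ p2, p2⊥
      [⊗]  ⊢ p2, p3, (p2⊥ ⊗ p3⊥)
        [Ax]  ⊢ p2, p2⊥
        [Ax]  ⊢ p3, p3⊥

Result: YES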